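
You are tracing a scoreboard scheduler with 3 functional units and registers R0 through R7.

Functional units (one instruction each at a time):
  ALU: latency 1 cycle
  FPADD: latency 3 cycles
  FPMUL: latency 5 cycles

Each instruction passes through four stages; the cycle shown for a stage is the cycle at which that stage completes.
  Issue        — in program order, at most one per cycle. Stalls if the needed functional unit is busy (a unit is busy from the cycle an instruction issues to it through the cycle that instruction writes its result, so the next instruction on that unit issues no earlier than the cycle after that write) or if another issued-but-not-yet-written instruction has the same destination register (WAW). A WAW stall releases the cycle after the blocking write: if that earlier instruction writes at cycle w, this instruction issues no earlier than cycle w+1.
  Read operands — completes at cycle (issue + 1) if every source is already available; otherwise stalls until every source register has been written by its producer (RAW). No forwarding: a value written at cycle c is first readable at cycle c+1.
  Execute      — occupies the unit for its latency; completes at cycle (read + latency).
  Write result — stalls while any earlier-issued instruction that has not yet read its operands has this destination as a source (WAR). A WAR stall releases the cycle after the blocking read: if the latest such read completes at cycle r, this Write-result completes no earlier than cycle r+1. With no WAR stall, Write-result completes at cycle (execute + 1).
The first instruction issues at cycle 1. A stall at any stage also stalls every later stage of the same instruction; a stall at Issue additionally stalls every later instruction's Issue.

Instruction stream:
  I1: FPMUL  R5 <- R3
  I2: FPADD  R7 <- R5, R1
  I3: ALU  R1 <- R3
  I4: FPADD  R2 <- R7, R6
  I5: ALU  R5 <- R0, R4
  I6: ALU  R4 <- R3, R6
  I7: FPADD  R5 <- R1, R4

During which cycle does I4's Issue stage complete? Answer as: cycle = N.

cycle = 14

I1  is:1  ro:2  ex:7  wr:8
I2  is:2  ro:9  ex:12  wr:13  — RAW R5: wait I1 write@8
I3  is:3  ro:4  ex:5  wr:10  — WAR R1: wait I2 read@9
I4  is:14  ro:15  ex:18  wr:19  — struct: FPADD busy until I2 writes@13
I5  is:15  ro:16  ex:17  wr:18
I6  is:19  ro:20  ex:21  wr:22  — struct: ALU busy until I5 writes@18
I7  is:20  ro:23  ex:26  wr:27  — RAW R4: wait I6 write@22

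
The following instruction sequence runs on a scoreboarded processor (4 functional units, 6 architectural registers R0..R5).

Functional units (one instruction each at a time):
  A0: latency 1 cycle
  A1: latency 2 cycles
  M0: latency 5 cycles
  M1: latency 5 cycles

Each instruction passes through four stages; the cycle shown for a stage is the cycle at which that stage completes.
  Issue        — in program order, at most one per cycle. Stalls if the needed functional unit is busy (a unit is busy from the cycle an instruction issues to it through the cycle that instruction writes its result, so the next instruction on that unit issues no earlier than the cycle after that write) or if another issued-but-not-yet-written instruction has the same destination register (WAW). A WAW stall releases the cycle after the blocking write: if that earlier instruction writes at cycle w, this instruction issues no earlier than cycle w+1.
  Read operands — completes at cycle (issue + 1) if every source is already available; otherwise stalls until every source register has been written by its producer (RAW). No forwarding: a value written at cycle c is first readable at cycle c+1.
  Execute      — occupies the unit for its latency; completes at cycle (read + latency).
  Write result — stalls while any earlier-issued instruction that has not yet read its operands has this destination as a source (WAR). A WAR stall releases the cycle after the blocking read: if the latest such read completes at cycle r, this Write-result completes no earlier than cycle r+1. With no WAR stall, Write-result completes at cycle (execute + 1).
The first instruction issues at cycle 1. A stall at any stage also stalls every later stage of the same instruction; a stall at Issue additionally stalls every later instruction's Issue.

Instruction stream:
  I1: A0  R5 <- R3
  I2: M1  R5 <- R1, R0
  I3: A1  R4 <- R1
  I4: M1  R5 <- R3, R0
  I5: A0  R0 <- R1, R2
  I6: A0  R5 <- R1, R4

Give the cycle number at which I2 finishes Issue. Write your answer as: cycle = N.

c1: I1 dispatched to A0
c2: I1 operands ready
c3: I1 complete
c4: R5←I1
c5: I2 dispatched to M1
c6: I2 operands ready | I3 dispatched to A1
c7: I3 operands ready
c9: I3 complete
c10: R4←I3
c11: I2 complete
c12: R5←I2
c13: I4 dispatched to M1
c14: I4 operands ready | I5 dispatched to A0
c15: I5 operands ready
c16: I5 complete
c17: R0←I5
c19: I4 complete
c20: R5←I4
c21: I6 dispatched to A0
c22: I6 operands ready
c23: I6 complete
c24: R5←I6

cycle = 5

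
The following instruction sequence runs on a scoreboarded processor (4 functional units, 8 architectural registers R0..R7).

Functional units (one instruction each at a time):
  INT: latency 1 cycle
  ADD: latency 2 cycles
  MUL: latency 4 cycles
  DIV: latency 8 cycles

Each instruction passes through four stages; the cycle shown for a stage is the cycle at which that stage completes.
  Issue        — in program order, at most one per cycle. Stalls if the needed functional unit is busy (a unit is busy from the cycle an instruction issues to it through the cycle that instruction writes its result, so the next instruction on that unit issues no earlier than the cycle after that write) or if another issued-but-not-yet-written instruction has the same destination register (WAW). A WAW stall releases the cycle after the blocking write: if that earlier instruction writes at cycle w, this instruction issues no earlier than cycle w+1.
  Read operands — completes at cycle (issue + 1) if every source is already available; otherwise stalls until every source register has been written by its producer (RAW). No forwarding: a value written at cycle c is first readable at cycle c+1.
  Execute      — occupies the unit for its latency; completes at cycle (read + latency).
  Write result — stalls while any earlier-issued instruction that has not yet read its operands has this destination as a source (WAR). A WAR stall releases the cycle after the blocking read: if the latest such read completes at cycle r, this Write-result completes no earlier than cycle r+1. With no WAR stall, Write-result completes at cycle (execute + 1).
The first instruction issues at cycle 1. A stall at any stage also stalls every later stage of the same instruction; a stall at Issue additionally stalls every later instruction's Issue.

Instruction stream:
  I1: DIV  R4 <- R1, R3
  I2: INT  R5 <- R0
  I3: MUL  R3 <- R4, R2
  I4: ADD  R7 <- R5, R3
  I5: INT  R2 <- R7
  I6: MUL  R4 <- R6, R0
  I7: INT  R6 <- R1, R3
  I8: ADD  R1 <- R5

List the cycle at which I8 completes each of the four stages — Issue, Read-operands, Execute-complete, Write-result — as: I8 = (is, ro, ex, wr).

I8 = (26, 27, 29, 30)

I1 -> (1, 2, 10, 11)
I2 -> (2, 3, 4, 5)
I3 -> (3, 12, 16, 17)  // RAW R4: wait I1 write@11
I4 -> (4, 18, 20, 21)  // RAW R3: wait I3 write@17
I5 -> (6, 22, 23, 24)  // struct: INT busy until I2 writes@5, RAW R7: wait I4 write@21
I6 -> (18, 19, 23, 24)  // struct: MUL busy until I3 writes@17
I7 -> (25, 26, 27, 28)  // struct: INT busy until I5 writes@24
I8 -> (26, 27, 29, 30)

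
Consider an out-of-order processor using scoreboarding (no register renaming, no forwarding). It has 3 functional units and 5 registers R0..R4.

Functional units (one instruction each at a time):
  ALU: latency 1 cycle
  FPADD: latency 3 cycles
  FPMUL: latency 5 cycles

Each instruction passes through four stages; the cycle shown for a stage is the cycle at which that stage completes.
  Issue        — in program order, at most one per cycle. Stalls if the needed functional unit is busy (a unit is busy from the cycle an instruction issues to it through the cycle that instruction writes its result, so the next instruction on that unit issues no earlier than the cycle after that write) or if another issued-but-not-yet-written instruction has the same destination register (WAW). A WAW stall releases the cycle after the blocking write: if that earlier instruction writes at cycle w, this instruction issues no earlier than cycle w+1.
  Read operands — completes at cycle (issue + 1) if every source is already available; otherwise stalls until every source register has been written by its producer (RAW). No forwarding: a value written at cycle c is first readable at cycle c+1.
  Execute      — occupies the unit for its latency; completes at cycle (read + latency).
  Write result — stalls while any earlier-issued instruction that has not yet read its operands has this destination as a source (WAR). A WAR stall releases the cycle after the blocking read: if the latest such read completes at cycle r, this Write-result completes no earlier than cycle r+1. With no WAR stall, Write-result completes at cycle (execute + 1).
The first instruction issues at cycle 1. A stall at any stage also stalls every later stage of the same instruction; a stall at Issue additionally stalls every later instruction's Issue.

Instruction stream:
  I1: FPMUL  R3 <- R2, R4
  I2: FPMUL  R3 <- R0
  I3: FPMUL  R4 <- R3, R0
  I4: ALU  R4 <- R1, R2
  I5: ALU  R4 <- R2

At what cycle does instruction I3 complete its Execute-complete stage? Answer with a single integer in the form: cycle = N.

t=1  issue I1 (FPMUL)
t=2  I1 read-ops
t=7  I1 finished on FPMUL
t=8  I1→R3
t=9  issue I2 (FPMUL)
t=10  I2 read-ops
t=15  I2 finished on FPMUL
t=16  I2→R3
t=17  issue I3 (FPMUL)
t=18  I3 read-ops
t=23  I3 finished on FPMUL
t=24  I3→R4
t=25  issue I4 (ALU)
t=26  I4 read-ops
t=27  I4 finished on ALU
t=28  I4→R4
t=29  issue I5 (ALU)
t=30  I5 read-ops
t=31  I5 finished on ALU
t=32  I5→R4

cycle = 23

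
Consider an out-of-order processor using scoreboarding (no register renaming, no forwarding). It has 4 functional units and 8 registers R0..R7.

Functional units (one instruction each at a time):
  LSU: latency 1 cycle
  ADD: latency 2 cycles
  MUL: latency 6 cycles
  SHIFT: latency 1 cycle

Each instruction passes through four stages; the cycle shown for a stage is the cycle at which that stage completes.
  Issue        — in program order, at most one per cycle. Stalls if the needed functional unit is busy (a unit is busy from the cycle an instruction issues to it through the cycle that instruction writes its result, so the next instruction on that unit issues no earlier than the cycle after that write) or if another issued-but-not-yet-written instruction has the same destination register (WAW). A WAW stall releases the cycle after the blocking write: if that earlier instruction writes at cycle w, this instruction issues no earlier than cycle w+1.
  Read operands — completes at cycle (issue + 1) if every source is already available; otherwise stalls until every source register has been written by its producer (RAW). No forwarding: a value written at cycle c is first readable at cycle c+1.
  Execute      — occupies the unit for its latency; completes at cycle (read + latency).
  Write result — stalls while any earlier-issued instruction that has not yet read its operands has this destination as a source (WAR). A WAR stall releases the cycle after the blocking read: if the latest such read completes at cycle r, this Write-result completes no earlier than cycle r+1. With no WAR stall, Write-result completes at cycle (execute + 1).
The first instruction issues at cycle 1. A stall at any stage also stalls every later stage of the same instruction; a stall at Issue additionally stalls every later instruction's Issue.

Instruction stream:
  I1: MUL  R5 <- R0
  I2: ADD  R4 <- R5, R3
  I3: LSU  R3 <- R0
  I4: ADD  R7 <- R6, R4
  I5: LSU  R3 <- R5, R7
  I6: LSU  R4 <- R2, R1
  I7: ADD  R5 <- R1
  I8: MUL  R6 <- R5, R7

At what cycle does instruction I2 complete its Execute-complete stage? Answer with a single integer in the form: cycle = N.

cycle = 12

1) issue 1, read 2, done 8, write 9
2) issue 2, read 10, done 12, write 13  <RAW R5: wait I1 write@9>
3) issue 3, read 4, done 5, write 11  <WAR R3: wait I2 read@10>
4) issue 14, read 15, done 17, write 18  <struct: ADD busy until I2 writes@13>
5) issue 15, read 19, done 20, write 21  <RAW R7: wait I4 write@18>
6) issue 22, read 23, done 24, write 25  <struct: LSU busy until I5 writes@21>
7) issue 23, read 24, done 26, write 27
8) issue 24, read 28, done 34, write 35  <RAW R5: wait I7 write@27>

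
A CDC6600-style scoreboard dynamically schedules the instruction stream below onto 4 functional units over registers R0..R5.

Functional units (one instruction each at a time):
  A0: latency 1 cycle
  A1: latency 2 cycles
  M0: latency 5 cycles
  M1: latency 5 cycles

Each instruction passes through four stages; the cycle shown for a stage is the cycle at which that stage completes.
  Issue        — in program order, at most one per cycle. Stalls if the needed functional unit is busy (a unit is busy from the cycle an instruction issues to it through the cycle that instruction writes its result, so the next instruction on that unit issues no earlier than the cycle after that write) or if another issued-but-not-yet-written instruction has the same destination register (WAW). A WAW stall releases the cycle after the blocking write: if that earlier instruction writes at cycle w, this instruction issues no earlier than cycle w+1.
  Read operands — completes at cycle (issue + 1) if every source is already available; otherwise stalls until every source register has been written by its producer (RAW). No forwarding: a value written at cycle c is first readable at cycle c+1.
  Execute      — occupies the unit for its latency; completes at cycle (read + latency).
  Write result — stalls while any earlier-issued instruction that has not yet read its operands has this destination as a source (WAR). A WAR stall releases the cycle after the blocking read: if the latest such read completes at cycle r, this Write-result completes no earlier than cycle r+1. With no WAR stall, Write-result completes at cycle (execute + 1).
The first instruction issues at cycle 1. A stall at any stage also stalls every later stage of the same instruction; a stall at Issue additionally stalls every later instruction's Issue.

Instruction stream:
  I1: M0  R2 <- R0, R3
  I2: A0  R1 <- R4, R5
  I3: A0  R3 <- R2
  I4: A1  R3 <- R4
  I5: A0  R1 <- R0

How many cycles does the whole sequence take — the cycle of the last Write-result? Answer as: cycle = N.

cycle = 16

cycle 1: I1 issues→M0
cycle 2: I1 reads, I2 issues→A0
cycle 3: I2 reads
cycle 4: I2 exec-done
cycle 5: I2 writes R1
cycle 6: I3 issues→A0
cycle 7: I1 exec-done
cycle 8: I1 writes R2
cycle 9: I3 reads
cycle 10: I3 exec-done
cycle 11: I3 writes R3
cycle 12: I4 issues→A1
cycle 13: I4 reads, I5 issues→A0
cycle 14: I5 reads
cycle 15: I4 exec-done, I5 exec-done
cycle 16: I4 writes R3, I5 writes R1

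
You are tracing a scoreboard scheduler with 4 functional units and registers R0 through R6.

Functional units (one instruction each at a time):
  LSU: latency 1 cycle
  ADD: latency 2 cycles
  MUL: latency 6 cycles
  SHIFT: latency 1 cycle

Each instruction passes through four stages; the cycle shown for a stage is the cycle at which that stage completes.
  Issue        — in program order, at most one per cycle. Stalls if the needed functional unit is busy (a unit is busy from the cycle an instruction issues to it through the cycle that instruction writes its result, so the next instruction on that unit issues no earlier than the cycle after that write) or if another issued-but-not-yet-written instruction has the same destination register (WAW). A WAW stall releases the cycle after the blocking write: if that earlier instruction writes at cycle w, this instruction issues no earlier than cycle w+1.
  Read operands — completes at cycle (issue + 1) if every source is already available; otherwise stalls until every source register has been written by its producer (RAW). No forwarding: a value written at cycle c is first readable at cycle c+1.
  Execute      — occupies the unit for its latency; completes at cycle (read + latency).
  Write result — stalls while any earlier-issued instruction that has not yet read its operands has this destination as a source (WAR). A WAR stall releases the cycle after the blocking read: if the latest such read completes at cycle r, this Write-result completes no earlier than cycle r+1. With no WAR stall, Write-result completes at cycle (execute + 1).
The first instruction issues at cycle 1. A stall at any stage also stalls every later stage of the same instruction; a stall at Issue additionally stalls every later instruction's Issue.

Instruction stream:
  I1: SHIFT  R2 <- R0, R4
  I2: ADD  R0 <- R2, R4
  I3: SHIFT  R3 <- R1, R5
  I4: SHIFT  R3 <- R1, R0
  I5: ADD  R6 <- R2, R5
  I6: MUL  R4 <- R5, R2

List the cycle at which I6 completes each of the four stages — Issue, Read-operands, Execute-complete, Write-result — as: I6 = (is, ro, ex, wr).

I6 = (11, 12, 18, 19)

I1  is:1  ro:2  ex:3  wr:4
I2  is:2  ro:5  ex:7  wr:8  — RAW R2: wait I1 write@4
I3  is:5  ro:6  ex:7  wr:8  — struct: SHIFT busy until I1 writes@4
I4  is:9  ro:10  ex:11  wr:12  — struct: SHIFT busy until I3 writes@8
I5  is:10  ro:11  ex:13  wr:14
I6  is:11  ro:12  ex:18  wr:19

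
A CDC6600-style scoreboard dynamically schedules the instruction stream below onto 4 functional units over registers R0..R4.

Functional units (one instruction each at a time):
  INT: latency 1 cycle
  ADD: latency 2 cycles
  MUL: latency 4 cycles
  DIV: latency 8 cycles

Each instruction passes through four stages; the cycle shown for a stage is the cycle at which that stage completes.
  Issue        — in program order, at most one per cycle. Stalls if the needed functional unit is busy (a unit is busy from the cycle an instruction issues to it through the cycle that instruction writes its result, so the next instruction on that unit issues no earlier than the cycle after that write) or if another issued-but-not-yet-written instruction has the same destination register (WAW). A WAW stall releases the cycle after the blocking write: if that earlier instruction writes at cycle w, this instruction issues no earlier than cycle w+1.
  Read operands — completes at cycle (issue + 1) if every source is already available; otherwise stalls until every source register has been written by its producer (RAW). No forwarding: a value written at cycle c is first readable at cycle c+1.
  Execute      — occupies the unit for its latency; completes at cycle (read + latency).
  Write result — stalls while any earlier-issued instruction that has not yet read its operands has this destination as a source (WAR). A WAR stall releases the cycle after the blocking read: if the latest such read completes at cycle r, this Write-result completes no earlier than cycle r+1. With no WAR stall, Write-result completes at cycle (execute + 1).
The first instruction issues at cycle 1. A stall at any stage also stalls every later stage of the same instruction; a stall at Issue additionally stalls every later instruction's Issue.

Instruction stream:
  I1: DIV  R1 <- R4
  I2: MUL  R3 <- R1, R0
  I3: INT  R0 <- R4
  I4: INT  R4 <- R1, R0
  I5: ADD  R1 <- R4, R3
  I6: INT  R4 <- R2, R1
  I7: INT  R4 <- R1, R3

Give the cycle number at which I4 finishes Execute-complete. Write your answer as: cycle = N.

1) issue 1, read 2, done 10, write 11
2) issue 2, read 12, done 16, write 17  <RAW R1: wait I1 write@11>
3) issue 3, read 4, done 5, write 13  <WAR R0: wait I2 read@12>
4) issue 14, read 15, done 16, write 17  <struct: INT busy until I3 writes@13>
5) issue 15, read 18, done 20, write 21  <RAW R4: wait I4 write@17 / RAW R3: wait I2 write@17>
6) issue 18, read 22, done 23, write 24  <struct: INT busy until I4 writes@17 / RAW R1: wait I5 write@21>
7) issue 25, read 26, done 27, write 28  <struct: INT busy until I6 writes@24>

cycle = 16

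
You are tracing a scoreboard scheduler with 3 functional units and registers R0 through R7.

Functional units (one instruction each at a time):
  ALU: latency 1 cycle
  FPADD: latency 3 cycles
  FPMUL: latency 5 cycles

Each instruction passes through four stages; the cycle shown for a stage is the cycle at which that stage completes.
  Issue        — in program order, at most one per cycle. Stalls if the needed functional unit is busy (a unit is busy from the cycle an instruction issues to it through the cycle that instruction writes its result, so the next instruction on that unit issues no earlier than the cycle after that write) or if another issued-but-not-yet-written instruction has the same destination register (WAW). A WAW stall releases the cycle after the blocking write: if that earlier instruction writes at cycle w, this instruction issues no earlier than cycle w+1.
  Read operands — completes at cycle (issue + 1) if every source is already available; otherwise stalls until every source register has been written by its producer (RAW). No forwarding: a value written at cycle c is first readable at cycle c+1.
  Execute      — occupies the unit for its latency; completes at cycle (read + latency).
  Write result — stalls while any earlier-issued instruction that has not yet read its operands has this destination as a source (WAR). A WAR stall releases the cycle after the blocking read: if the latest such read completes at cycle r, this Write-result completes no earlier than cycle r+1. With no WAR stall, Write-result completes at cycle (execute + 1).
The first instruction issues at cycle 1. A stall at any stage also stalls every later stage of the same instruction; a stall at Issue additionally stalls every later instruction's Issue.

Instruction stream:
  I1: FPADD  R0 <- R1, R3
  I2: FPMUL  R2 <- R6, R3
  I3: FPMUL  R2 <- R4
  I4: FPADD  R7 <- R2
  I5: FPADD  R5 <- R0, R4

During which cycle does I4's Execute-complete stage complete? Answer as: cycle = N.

cycle = 21

c1: I1 dispatched to FPADD
c2: I1 operands ready · I2 dispatched to FPMUL
c3: I2 operands ready
c5: I1 complete
c6: R0←I1
c8: I2 complete
c9: R2←I2
c10: I3 dispatched to FPMUL
c11: I3 operands ready · I4 dispatched to FPADD
c16: I3 complete
c17: R2←I3
c18: I4 operands ready
c21: I4 complete
c22: R7←I4
c23: I5 dispatched to FPADD
c24: I5 operands ready
c27: I5 complete
c28: R5←I5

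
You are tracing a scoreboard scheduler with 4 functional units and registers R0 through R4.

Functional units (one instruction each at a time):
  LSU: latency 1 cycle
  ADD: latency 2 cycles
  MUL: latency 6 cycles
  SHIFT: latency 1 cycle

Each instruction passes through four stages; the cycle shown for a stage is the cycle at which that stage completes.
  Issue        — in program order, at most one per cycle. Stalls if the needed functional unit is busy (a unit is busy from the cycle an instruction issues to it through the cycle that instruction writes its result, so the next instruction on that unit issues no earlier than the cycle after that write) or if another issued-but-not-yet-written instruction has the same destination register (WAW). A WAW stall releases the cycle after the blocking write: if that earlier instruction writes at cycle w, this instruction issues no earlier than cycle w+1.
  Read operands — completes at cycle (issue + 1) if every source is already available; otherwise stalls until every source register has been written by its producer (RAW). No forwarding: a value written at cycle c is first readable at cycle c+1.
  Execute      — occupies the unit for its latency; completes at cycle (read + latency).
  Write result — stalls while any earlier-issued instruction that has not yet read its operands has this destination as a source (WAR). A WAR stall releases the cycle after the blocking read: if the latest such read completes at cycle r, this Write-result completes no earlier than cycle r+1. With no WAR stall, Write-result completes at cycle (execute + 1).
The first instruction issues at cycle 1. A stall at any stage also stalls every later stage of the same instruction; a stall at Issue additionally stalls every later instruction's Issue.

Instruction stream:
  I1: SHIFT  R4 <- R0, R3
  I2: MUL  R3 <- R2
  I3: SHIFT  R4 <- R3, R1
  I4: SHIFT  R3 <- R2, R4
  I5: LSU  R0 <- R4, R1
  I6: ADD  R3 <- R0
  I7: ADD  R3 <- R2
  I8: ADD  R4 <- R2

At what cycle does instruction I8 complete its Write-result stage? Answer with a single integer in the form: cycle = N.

[I1] 1/2/3/4
[I2] 2/3/9/10
[I3] 5/11/12/13  (struct: SHIFT busy until I1 writes@4; RAW R3: wait I2 write@10)
[I4] 14/15/16/17  (struct: SHIFT busy until I3 writes@13)
[I5] 15/16/17/18
[I6] 18/19/21/22  (WAW R3: wait I4 write@17)
[I7] 23/24/26/27  (struct: ADD busy until I6 writes@22)
[I8] 28/29/31/32  (struct: ADD busy until I7 writes@27)

cycle = 32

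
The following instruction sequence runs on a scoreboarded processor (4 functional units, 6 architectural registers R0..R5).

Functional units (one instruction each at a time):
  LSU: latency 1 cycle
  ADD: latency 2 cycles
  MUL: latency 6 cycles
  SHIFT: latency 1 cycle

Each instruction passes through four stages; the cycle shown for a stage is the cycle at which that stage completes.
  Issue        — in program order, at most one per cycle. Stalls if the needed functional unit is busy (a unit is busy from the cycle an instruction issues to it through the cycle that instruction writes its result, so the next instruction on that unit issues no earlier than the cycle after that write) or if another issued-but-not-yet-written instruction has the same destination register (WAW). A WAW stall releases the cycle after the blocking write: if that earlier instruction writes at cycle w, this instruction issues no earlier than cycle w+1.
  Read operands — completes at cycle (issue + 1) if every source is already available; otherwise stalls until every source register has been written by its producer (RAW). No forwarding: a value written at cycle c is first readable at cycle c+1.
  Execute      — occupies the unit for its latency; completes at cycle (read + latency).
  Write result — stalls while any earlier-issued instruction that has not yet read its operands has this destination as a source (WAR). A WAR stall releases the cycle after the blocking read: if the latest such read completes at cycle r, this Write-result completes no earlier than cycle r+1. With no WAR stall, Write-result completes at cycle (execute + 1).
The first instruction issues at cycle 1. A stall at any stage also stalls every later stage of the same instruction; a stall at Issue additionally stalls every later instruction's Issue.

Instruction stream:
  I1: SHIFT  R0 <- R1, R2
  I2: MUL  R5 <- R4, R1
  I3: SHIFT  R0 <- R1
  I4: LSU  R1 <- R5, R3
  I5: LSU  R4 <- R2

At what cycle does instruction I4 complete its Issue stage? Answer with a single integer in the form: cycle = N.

[1] issue I1 (SHIFT)
[2] I1 read-ops | issue I2 (MUL)
[3] I1 finished on SHIFT | I2 read-ops
[4] I1→R0
[5] issue I3 (SHIFT)
[6] I3 read-ops | issue I4 (LSU)
[7] I3 finished on SHIFT
[8] I3→R0
[9] I2 finished on MUL
[10] I2→R5
[11] I4 read-ops
[12] I4 finished on LSU
[13] I4→R1
[14] issue I5 (LSU)
[15] I5 read-ops
[16] I5 finished on LSU
[17] I5→R4

cycle = 6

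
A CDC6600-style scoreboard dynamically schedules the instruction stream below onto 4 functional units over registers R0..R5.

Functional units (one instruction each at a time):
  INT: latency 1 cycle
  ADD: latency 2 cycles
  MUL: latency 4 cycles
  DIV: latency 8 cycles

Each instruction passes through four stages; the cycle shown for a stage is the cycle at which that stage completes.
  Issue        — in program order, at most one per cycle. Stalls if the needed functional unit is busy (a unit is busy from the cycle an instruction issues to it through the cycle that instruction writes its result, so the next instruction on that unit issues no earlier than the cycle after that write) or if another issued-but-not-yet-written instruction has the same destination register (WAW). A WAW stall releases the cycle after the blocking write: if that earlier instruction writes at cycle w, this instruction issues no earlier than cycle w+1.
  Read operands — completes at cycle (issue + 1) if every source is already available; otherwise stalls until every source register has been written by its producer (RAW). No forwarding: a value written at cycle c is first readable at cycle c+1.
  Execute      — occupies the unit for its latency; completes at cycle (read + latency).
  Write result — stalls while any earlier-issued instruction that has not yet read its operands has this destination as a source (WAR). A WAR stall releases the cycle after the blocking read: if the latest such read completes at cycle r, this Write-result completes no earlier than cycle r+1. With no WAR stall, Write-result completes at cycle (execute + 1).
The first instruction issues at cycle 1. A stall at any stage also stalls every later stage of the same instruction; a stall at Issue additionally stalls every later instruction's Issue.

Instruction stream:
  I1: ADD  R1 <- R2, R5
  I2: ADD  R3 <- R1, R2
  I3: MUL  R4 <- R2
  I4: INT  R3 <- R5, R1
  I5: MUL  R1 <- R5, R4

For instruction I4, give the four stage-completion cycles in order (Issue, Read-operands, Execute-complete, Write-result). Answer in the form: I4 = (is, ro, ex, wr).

I4 = (11, 12, 13, 14)

[1] I1→ADD
[2] I1 RO
[4] I1 EX
[5] I1 WR R1
[6] I2→ADD
[7] I2 RO, I3→MUL
[8] I3 RO
[9] I2 EX
[10] I2 WR R3
[11] I4→INT
[12] I3 EX, I4 RO
[13] I3 WR R4, I4 EX
[14] I4 WR R3, I5→MUL
[15] I5 RO
[19] I5 EX
[20] I5 WR R1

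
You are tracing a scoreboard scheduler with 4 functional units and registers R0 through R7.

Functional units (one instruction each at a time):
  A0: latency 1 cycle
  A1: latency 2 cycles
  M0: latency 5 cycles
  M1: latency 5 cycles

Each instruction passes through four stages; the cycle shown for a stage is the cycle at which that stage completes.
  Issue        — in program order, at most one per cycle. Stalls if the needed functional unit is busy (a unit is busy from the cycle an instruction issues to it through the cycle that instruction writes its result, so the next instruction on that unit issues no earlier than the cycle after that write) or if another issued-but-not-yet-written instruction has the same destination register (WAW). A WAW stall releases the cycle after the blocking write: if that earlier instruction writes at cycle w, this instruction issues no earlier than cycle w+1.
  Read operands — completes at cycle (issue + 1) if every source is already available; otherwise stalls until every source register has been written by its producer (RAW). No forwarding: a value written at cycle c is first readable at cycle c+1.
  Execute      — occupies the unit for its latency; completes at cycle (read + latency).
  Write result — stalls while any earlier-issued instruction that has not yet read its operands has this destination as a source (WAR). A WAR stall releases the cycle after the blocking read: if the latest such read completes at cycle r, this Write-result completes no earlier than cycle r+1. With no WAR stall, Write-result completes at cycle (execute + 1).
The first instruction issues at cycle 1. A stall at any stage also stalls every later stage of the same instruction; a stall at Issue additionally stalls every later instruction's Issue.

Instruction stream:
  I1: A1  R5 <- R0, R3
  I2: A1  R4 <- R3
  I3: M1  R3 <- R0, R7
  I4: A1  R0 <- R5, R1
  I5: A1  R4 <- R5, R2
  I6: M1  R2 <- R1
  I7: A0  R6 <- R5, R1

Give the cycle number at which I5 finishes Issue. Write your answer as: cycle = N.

cycle = 16

  I1 | 1 | 2 | 4 | 5
  I2 | 6 | 7 | 9 | 10   struct: A1 busy until I1 writes@5
  I3 | 7 | 8 | 13 | 14
  I4 | 11 | 12 | 14 | 15   struct: A1 busy until I2 writes@10
  I5 | 16 | 17 | 19 | 20   struct: A1 busy until I4 writes@15
  I6 | 17 | 18 | 23 | 24
  I7 | 18 | 19 | 20 | 21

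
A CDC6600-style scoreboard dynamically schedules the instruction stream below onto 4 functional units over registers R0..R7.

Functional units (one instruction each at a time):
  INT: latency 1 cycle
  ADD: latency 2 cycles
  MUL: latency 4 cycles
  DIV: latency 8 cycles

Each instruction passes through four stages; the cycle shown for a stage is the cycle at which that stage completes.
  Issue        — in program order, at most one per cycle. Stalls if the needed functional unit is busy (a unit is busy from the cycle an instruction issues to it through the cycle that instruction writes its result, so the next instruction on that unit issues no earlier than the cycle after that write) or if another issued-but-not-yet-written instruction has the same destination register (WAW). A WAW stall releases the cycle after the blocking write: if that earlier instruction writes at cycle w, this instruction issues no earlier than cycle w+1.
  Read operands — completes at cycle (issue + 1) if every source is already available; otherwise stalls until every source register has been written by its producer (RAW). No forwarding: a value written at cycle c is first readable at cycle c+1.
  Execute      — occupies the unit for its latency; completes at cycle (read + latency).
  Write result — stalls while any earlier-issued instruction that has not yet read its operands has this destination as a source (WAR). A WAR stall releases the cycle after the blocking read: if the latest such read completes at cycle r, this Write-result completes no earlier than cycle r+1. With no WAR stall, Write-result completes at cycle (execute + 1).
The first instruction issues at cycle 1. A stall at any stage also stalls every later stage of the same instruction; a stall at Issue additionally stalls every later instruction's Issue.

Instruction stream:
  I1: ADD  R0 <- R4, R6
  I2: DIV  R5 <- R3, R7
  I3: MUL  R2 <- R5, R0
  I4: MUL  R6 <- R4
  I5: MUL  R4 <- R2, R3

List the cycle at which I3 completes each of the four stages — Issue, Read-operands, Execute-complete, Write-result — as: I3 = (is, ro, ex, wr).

I3 = (3, 13, 17, 18)

t=1  issue I1 (ADD)
t=2  I1 read-ops · issue I2 (DIV)
t=3  I2 read-ops · issue I3 (MUL)
t=4  I1 finished on ADD
t=5  I1→R0
t=11  I2 finished on DIV
t=12  I2→R5
t=13  I3 read-ops
t=17  I3 finished on MUL
t=18  I3→R2
t=19  issue I4 (MUL)
t=20  I4 read-ops
t=24  I4 finished on MUL
t=25  I4→R6
t=26  issue I5 (MUL)
t=27  I5 read-ops
t=31  I5 finished on MUL
t=32  I5→R4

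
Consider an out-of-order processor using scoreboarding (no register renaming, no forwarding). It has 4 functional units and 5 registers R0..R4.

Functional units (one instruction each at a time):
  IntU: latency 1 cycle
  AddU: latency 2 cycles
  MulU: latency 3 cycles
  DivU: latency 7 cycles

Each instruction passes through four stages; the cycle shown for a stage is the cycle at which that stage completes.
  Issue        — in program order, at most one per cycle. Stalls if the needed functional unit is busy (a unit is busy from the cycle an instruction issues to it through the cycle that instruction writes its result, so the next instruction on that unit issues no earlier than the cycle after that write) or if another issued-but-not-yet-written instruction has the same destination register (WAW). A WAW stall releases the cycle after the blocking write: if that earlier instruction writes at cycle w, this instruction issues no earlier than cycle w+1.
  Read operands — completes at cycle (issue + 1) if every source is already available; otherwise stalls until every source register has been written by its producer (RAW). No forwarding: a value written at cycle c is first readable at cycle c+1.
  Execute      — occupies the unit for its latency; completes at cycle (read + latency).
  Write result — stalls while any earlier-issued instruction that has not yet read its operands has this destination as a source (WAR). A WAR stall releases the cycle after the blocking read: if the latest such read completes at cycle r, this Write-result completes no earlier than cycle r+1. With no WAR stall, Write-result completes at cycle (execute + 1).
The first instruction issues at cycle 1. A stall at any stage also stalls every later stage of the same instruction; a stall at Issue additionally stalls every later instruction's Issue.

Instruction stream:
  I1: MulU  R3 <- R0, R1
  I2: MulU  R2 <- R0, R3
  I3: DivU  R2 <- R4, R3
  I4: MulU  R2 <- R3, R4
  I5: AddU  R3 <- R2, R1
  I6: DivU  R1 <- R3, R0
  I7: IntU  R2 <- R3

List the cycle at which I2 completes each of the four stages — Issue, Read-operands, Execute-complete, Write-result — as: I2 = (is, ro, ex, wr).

I2 = (7, 8, 11, 12)

cycle 1: issue I1 (MulU)
cycle 2: I1 read-ops
cycle 5: I1 finished on MulU
cycle 6: I1→R3
cycle 7: issue I2 (MulU)
cycle 8: I2 read-ops
cycle 11: I2 finished on MulU
cycle 12: I2→R2
cycle 13: issue I3 (DivU)
cycle 14: I3 read-ops
cycle 21: I3 finished on DivU
cycle 22: I3→R2
cycle 23: issue I4 (MulU)
cycle 24: I4 read-ops | issue I5 (AddU)
cycle 25: issue I6 (DivU)
cycle 27: I4 finished on MulU
cycle 28: I4→R2
cycle 29: I5 read-ops | issue I7 (IntU)
cycle 31: I5 finished on AddU
cycle 32: I5→R3
cycle 33: I6 read-ops | I7 read-ops
cycle 34: I7 finished on IntU
cycle 35: I7→R2
cycle 40: I6 finished on DivU
cycle 41: I6→R1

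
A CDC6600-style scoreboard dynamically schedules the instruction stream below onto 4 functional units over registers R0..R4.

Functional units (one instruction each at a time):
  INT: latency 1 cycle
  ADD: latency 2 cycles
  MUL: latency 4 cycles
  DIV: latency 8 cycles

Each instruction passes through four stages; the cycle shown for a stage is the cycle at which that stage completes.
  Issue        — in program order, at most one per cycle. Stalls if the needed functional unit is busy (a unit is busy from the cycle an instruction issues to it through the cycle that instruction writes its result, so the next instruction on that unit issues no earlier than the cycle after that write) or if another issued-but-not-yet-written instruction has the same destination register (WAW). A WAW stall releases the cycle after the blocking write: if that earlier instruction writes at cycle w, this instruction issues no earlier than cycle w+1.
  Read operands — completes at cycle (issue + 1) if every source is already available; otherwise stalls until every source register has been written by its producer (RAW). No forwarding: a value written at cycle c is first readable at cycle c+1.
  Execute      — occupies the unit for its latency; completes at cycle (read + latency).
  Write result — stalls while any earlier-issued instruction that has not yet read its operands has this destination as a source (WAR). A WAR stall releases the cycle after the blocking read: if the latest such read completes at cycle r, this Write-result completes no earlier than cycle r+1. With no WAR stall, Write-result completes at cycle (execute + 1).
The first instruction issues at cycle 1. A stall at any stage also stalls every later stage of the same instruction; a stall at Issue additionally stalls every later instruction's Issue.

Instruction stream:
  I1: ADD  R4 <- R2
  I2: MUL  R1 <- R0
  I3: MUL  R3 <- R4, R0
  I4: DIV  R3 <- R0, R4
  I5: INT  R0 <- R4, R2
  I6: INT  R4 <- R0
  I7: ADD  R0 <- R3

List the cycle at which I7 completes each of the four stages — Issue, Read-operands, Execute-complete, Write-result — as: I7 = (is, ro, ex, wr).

c1: I1→ADD
c2: I1 RO | I2→MUL
c3: I2 RO
c4: I1 EX
c5: I1 WR R4
c7: I2 EX
c8: I2 WR R1
c9: I3→MUL
c10: I3 RO
c14: I3 EX
c15: I3 WR R3
c16: I4→DIV
c17: I4 RO | I5→INT
c18: I5 RO
c19: I5 EX
c20: I5 WR R0
c21: I6→INT
c22: I6 RO | I7→ADD
c23: I6 EX
c24: I6 WR R4
c25: I4 EX
c26: I4 WR R3
c27: I7 RO
c29: I7 EX
c30: I7 WR R0

I7 = (22, 27, 29, 30)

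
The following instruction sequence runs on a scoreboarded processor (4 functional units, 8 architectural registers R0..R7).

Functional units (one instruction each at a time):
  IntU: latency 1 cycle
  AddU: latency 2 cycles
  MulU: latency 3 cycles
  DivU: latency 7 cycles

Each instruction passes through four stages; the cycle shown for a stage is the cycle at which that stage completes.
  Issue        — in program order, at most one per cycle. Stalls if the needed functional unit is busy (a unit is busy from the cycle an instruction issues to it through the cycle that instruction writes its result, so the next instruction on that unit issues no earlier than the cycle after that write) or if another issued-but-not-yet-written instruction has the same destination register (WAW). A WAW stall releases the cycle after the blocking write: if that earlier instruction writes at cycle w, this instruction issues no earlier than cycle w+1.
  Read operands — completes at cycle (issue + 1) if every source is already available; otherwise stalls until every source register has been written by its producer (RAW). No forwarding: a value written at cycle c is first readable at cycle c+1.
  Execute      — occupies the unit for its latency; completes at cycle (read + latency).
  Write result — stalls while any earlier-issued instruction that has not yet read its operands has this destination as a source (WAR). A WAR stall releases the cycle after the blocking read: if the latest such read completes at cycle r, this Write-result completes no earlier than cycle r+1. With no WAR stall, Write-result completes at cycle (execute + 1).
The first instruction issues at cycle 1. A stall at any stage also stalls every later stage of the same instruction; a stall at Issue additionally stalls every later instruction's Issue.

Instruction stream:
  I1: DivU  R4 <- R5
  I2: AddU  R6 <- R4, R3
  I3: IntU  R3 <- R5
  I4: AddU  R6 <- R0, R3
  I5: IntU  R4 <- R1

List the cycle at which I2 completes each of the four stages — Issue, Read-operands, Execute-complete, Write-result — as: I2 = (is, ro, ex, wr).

t=1  I1 dispatched to DivU
t=2  I1 operands ready · I2 dispatched to AddU
t=3  I3 dispatched to IntU
t=4  I3 operands ready
t=5  I3 complete
t=9  I1 complete
t=10  R4←I1
t=11  I2 operands ready
t=12  R3←I3
t=13  I2 complete
t=14  R6←I2
t=15  I4 dispatched to AddU
t=16  I4 operands ready · I5 dispatched to IntU
t=17  I5 operands ready
t=18  I4 complete · I5 complete
t=19  R6←I4 · R4←I5

I2 = (2, 11, 13, 14)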